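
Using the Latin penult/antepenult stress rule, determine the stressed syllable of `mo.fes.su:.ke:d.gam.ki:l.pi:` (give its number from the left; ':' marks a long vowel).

Classical Latin: stress the penult if heavy (long vowel or closed), else the antepenult.
Weights: 5 gam H, 6 ki:l H, 7 pi: H.
The penult (syllable 6, ki:l) is heavy, so it takes stress.
Stress on syllable 6: mo.fes.su:.ke:d.gam.ˈki:l.pi:.

6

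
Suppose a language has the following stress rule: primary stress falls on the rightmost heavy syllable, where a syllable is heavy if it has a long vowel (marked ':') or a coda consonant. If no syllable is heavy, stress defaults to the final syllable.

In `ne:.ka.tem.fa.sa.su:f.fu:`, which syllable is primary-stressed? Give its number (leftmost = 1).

Weights: 1 ne: H, 2 ka L, 3 tem H, 4 fa L, 5 sa L, 6 su:f H, 7 fu: H.
Heavy syllables in the domain: 1, 3, 6, 7. The rightmost is syllable 7 (fu:).
Primary stress: syllable 7 → ne:.ka.tem.fa.sa.su:f.ˈfu:.

7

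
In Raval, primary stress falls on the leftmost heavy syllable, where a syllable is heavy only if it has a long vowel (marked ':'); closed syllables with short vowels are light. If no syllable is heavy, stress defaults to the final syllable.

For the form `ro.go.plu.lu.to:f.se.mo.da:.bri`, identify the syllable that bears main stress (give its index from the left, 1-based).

Weights: 1 ro L, 2 go L, 3 plu L, 4 lu L, 5 to:f H, 6 se L, 7 mo L, 8 da: H, 9 bri L.
Heavy syllables in the domain: 5, 8. The leftmost is syllable 5 (to:f).
Primary stress: syllable 5 → ro.go.plu.lu.ˈto:f.se.mo.da:.bri.

5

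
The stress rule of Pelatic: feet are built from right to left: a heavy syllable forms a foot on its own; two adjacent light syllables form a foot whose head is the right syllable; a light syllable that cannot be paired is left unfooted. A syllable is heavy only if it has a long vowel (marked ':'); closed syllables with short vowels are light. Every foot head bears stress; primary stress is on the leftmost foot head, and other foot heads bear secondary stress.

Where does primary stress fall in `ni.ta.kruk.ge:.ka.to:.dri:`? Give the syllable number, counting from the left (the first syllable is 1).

3

Weights: 1 ni L, 2 ta L, 3 kruk L, 4 ge: H, 5 ka L, 6 to: H, 7 dri: H.
Parse right to left (heavy = foot alone; LL = one foot; stranded L unfooted): ni (ta.ˈkruk) (ˈge:) ka (ˈto:) (ˈdri:).
Foot heads: 3, 4, 6, 7.
Primary stress on the leftmost head = syllable 3.
Primary stress: syllable 3 → ni.ta.ˈkruk.ge:.ka.to:.dri:.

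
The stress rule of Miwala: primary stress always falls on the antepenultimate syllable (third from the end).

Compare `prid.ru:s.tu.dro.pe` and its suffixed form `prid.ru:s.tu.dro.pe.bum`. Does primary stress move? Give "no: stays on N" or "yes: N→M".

Base `prid.ru:s.tu.dro.pe` (5 syllables):
  The word has 5 syllables; the antepenultimate syllable (third from the end) is syllable 3 (tu).
  → primary stress on syllable 3.
Suffixed `prid.ru:s.tu.dro.pe.bum` (6 syllables):
  The word has 6 syllables; the antepenultimate syllable (third from the end) is syllable 4 (dro).
  → primary stress on syllable 4.

yes: 3→4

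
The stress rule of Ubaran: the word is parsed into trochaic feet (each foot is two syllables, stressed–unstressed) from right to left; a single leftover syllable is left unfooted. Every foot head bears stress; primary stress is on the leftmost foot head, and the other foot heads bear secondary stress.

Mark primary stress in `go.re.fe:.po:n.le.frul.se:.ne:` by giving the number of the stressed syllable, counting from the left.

1

Parse right to left into trochaic (ˈσσ) feet: (ˈgo.re) (ˈfe:.po:n) (ˈle.frul) (ˈse:.ne:).
Foot heads (stressed positions): 1, 3, 5, 7.
End Rule Leftmost: primary stress on the leftmost head = syllable 1.
Primary stress: syllable 1 → ˈgo.re.fe:.po:n.le.frul.se:.ne:.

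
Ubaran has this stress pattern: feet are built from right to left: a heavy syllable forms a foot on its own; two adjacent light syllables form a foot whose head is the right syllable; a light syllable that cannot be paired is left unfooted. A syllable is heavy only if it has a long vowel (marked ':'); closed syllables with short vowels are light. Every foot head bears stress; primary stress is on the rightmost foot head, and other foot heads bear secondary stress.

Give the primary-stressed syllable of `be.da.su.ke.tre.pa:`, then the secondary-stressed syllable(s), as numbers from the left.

primary 6, secondary 3, 5

Weights: 1 be L, 2 da L, 3 su L, 4 ke L, 5 tre L, 6 pa: H.
Parse right to left (heavy = foot alone; LL = one foot; stranded L unfooted): be (da.ˈsu) (ke.ˈtre) (ˈpa:).
Foot heads: 3, 5, 6.
Primary stress on the rightmost head = syllable 6.
Secondary stress on 3, 5: be.da.ˌsu.ke.ˌtre.ˈpa:.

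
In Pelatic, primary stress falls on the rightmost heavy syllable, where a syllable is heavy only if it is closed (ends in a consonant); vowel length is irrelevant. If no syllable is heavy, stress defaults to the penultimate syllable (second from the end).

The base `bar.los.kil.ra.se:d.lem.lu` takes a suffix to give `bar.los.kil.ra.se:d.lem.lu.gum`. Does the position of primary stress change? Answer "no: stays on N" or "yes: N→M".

yes: 6→8

Base `bar.los.kil.ra.se:d.lem.lu` (7 syllables):
  Weights: 1 bar H, 2 los H, 3 kil H, 4 ra L, 5 se:d H, 6 lem H, 7 lu L.
  Heavy syllables in the domain: 1, 2, 3, 5, 6. The rightmost is syllable 6 (lem).
  → primary stress on syllable 6.
Suffixed `bar.los.kil.ra.se:d.lem.lu.gum` (8 syllables):
  Weights: 1 bar H, 2 los H, 3 kil H, 4 ra L, 5 se:d H, 6 lem H, 7 lu L, 8 gum H.
  Heavy syllables in the domain: 1, 2, 3, 5, 6, 8. The rightmost is syllable 8 (gum).
  → primary stress on syllable 8.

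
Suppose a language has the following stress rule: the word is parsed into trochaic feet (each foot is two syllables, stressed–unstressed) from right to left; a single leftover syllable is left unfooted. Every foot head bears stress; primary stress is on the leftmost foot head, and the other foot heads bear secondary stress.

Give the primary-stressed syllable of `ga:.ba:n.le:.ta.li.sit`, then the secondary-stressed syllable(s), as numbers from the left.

primary 1, secondary 3, 5

Parse right to left into trochaic (ˈσσ) feet: (ˈga:.ba:n) (ˈle:.ta) (ˈli.sit).
Foot heads (stressed positions): 1, 3, 5.
End Rule Leftmost: primary stress on the leftmost head = syllable 1.
Secondary stress on 3, 5: ˈga:.ba:n.ˌle:.ta.ˌli.sit.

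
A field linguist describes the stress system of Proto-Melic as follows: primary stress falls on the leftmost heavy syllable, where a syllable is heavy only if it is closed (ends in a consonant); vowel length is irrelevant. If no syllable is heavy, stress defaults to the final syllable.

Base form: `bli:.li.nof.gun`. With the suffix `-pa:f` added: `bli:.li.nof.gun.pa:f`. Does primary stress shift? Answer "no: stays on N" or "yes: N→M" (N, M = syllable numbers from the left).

Base `bli:.li.nof.gun` (4 syllables):
  Weights: 1 bli: L, 2 li L, 3 nof H, 4 gun H.
  Heavy syllables in the domain: 3, 4. The leftmost is syllable 3 (nof).
  → primary stress on syllable 3.
Suffixed `bli:.li.nof.gun.pa:f` (5 syllables):
  Weights: 1 bli: L, 2 li L, 3 nof H, 4 gun H, 5 pa:f H.
  Heavy syllables in the domain: 3, 4, 5. The leftmost is syllable 3 (nof).
  → primary stress on syllable 3.

no: stays on 3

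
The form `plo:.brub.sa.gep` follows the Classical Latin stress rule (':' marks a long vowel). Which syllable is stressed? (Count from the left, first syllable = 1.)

2

Classical Latin: stress the penult if heavy (long vowel or closed), else the antepenult.
Weights: 2 brub H, 3 sa L, 4 gep H.
The penult (syllable 3, sa) is light, so stress falls on the antepenult (syllable 2, brub).
Stress on syllable 2: plo:.ˈbrub.sa.gep.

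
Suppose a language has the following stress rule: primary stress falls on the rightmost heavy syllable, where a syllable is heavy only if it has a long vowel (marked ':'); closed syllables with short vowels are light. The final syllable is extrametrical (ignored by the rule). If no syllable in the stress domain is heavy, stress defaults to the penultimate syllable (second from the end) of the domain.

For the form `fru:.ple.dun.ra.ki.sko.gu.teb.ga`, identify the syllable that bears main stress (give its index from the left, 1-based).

1

The final syllable (9, ga) is extrametrical; the stress domain is syllables 1–8.
Weights: 1 fru: H, 2 ple L, 3 dun L, 4 ra L, 5 ki L, 6 sko L, 7 gu L, 8 teb L.
Heavy syllables in the domain: 1. The rightmost is syllable 1 (fru:).
Primary stress: syllable 1 → ˈfru:.ple.dun.ra.ki.sko.gu.teb.ga.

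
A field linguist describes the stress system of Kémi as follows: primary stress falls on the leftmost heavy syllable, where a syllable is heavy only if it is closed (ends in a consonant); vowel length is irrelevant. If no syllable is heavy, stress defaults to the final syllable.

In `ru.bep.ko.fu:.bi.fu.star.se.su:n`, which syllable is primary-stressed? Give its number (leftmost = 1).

2

Weights: 1 ru L, 2 bep H, 3 ko L, 4 fu: L, 5 bi L, 6 fu L, 7 star H, 8 se L, 9 su:n H.
Heavy syllables in the domain: 2, 7, 9. The leftmost is syllable 2 (bep).
Primary stress: syllable 2 → ru.ˈbep.ko.fu:.bi.fu.star.se.su:n.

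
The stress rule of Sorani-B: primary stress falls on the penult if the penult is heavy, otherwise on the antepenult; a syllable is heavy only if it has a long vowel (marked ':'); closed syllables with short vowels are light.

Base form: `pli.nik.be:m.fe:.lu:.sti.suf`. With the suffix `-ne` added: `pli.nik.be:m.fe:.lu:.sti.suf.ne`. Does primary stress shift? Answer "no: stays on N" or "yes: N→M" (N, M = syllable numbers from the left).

yes: 5→6

Base `pli.nik.be:m.fe:.lu:.sti.suf` (7 syllables):
  Weights: 5 lu: H, 6 sti L, 7 suf L.
  The penult (syllable 6, sti) is light, so stress falls on the antepenult (syllable 5, lu:).
  → primary stress on syllable 5.
Suffixed `pli.nik.be:m.fe:.lu:.sti.suf.ne` (8 syllables):
  Weights: 6 sti L, 7 suf L, 8 ne L.
  The penult (syllable 7, suf) is light, so stress falls on the antepenult (syllable 6, sti).
  → primary stress on syllable 6.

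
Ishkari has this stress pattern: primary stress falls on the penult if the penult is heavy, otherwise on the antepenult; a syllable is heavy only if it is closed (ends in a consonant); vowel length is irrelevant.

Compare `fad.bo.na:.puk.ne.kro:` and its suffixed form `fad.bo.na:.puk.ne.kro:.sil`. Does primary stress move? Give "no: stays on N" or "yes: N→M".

Base `fad.bo.na:.puk.ne.kro:` (6 syllables):
  Weights: 4 puk H, 5 ne L, 6 kro: L.
  The penult (syllable 5, ne) is light, so stress falls on the antepenult (syllable 4, puk).
  → primary stress on syllable 4.
Suffixed `fad.bo.na:.puk.ne.kro:.sil` (7 syllables):
  Weights: 5 ne L, 6 kro: L, 7 sil H.
  The penult (syllable 6, kro:) is light, so stress falls on the antepenult (syllable 5, ne).
  → primary stress on syllable 5.

yes: 4→5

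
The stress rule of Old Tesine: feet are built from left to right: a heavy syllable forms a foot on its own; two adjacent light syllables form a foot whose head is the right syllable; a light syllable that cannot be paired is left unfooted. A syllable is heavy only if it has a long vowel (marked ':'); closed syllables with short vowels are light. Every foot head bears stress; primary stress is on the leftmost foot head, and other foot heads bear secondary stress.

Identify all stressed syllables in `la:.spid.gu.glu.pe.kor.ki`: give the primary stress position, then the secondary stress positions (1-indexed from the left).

Weights: 1 la: H, 2 spid L, 3 gu L, 4 glu L, 5 pe L, 6 kor L, 7 ki L.
Parse left to right (heavy = foot alone; LL = one foot; stranded L unfooted): (ˈla:) (spid.ˈgu) (glu.ˈpe) (kor.ˈki).
Foot heads: 1, 3, 5, 7.
Primary stress on the leftmost head = syllable 1.
Secondary stress on 3, 5, 7: ˈla:.spid.ˌgu.glu.ˌpe.kor.ˌki.

primary 1, secondary 3, 5, 7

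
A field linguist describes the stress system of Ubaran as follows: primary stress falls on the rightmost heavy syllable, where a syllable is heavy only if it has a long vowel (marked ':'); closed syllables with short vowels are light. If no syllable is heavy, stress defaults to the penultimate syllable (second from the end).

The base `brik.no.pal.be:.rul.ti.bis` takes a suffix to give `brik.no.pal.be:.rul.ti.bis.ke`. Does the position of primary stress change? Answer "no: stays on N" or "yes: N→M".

no: stays on 4

Base `brik.no.pal.be:.rul.ti.bis` (7 syllables):
  Weights: 1 brik L, 2 no L, 3 pal L, 4 be: H, 5 rul L, 6 ti L, 7 bis L.
  Heavy syllables in the domain: 4. The rightmost is syllable 4 (be:).
  → primary stress on syllable 4.
Suffixed `brik.no.pal.be:.rul.ti.bis.ke` (8 syllables):
  Weights: 1 brik L, 2 no L, 3 pal L, 4 be: H, 5 rul L, 6 ti L, 7 bis L, 8 ke L.
  Heavy syllables in the domain: 4. The rightmost is syllable 4 (be:).
  → primary stress on syllable 4.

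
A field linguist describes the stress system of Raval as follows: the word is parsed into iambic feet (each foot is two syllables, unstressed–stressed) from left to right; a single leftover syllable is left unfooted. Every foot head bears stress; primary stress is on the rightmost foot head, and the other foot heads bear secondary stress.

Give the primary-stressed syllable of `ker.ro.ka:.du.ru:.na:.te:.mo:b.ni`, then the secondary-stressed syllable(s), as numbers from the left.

primary 8, secondary 2, 4, 6

Parse left to right into iambic (σˈσ) feet: (ker.ˈro) (ka:.ˈdu) (ru:.ˈna:) (te:.ˈmo:b) ni. Syllable 9 is left unfooted.
Foot heads (stressed positions): 2, 4, 6, 8.
End Rule Rightmost: primary stress on the rightmost head = syllable 8.
Secondary stress on 2, 4, 6: ker.ˌro.ka:.ˌdu.ru:.ˌna:.te:.ˈmo:b.ni.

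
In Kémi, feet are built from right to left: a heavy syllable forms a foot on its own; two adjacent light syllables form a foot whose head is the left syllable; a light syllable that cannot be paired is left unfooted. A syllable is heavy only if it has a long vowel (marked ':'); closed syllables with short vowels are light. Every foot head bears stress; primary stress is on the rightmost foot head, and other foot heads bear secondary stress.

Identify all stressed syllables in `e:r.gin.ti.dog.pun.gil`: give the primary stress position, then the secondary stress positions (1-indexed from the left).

primary 5, secondary 1, 3

Weights: 1 e:r H, 2 gin L, 3 ti L, 4 dog L, 5 pun L, 6 gil L.
Parse right to left (heavy = foot alone; LL = one foot; stranded L unfooted): (ˈe:r) gin (ˈti.dog) (ˈpun.gil).
Foot heads: 1, 3, 5.
Primary stress on the rightmost head = syllable 5.
Secondary stress on 1, 3: ˌe:r.gin.ˌti.dog.ˈpun.gil.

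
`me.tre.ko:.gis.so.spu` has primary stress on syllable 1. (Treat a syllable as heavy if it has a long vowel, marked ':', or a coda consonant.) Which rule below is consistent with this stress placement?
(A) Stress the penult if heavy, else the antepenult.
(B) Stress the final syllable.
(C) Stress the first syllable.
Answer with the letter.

C

Rule A → syllable 4 (observed: 1).
Rule B → syllable 6 (observed: 1).
Rule C → syllable 1 ✓.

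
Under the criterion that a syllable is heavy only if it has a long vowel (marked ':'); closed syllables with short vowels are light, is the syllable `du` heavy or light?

`du`: short vowel, open (no coda). Short vowel → light.

light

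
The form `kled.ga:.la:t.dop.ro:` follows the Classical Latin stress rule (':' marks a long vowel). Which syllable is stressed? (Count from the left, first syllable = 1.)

Classical Latin: stress the penult if heavy (long vowel or closed), else the antepenult.
Weights: 3 la:t H, 4 dop H, 5 ro: H.
The penult (syllable 4, dop) is heavy, so it takes stress.
Stress on syllable 4: kled.ga:.la:t.ˈdop.ro:.

4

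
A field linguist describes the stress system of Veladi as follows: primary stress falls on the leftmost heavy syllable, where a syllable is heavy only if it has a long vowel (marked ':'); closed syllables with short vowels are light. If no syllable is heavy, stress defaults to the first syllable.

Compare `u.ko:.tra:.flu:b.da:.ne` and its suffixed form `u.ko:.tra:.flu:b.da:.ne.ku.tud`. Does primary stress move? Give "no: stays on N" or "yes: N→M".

no: stays on 2

Base `u.ko:.tra:.flu:b.da:.ne` (6 syllables):
  Weights: 1 u L, 2 ko: H, 3 tra: H, 4 flu:b H, 5 da: H, 6 ne L.
  Heavy syllables in the domain: 2, 3, 4, 5. The leftmost is syllable 2 (ko:).
  → primary stress on syllable 2.
Suffixed `u.ko:.tra:.flu:b.da:.ne.ku.tud` (8 syllables):
  Weights: 1 u L, 2 ko: H, 3 tra: H, 4 flu:b H, 5 da: H, 6 ne L, 7 ku L, 8 tud L.
  Heavy syllables in the domain: 2, 3, 4, 5. The leftmost is syllable 2 (ko:).
  → primary stress on syllable 2.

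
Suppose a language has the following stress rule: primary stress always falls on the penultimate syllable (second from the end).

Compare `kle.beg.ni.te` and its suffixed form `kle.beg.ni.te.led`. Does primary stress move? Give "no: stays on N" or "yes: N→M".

yes: 3→4

Base `kle.beg.ni.te` (4 syllables):
  The word has 4 syllables; the penultimate syllable (second from the end) is syllable 3 (ni).
  → primary stress on syllable 3.
Suffixed `kle.beg.ni.te.led` (5 syllables):
  The word has 5 syllables; the penultimate syllable (second from the end) is syllable 4 (te).
  → primary stress on syllable 4.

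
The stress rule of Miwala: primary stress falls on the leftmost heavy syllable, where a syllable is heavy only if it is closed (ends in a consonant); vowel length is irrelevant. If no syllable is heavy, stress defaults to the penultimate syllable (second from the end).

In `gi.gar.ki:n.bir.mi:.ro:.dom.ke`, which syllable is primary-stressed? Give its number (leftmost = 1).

Weights: 1 gi L, 2 gar H, 3 ki:n H, 4 bir H, 5 mi: L, 6 ro: L, 7 dom H, 8 ke L.
Heavy syllables in the domain: 2, 3, 4, 7. The leftmost is syllable 2 (gar).
Primary stress: syllable 2 → gi.ˈgar.ki:n.bir.mi:.ro:.dom.ke.

2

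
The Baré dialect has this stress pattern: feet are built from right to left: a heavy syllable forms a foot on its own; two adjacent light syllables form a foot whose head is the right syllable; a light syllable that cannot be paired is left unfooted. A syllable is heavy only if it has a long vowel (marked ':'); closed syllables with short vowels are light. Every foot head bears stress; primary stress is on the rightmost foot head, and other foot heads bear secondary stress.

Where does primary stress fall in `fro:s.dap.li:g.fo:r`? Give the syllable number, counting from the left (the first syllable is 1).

4

Weights: 1 fro:s H, 2 dap L, 3 li:g H, 4 fo:r H.
Parse right to left (heavy = foot alone; LL = one foot; stranded L unfooted): (ˈfro:s) dap (ˈli:g) (ˈfo:r).
Foot heads: 1, 3, 4.
Primary stress on the rightmost head = syllable 4.
Primary stress: syllable 4 → fro:s.dap.li:g.ˈfo:r.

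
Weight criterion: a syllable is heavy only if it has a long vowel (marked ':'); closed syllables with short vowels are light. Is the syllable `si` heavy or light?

light

`si`: short vowel, open (no coda). Short vowel → light.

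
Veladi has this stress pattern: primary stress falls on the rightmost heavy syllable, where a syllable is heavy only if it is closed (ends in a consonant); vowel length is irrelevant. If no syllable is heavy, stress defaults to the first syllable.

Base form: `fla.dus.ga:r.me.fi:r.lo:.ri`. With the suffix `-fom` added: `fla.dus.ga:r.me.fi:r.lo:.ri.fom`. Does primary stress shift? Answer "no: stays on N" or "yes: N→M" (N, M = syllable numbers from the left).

Base `fla.dus.ga:r.me.fi:r.lo:.ri` (7 syllables):
  Weights: 1 fla L, 2 dus H, 3 ga:r H, 4 me L, 5 fi:r H, 6 lo: L, 7 ri L.
  Heavy syllables in the domain: 2, 3, 5. The rightmost is syllable 5 (fi:r).
  → primary stress on syllable 5.
Suffixed `fla.dus.ga:r.me.fi:r.lo:.ri.fom` (8 syllables):
  Weights: 1 fla L, 2 dus H, 3 ga:r H, 4 me L, 5 fi:r H, 6 lo: L, 7 ri L, 8 fom H.
  Heavy syllables in the domain: 2, 3, 5, 8. The rightmost is syllable 8 (fom).
  → primary stress on syllable 8.

yes: 5→8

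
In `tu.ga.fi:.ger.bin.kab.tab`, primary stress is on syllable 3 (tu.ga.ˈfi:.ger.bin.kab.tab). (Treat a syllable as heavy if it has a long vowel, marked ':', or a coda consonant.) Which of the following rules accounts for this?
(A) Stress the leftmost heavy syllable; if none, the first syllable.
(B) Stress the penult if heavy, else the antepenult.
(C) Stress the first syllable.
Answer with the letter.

A

Rule A → syllable 3 ✓.
Rule B → syllable 6 (observed: 3).
Rule C → syllable 1 (observed: 3).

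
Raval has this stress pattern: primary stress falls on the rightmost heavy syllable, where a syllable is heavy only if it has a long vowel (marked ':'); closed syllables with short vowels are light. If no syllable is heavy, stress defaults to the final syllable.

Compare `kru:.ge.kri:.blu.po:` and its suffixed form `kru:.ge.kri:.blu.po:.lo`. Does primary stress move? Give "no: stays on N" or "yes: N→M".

Base `kru:.ge.kri:.blu.po:` (5 syllables):
  Weights: 1 kru: H, 2 ge L, 3 kri: H, 4 blu L, 5 po: H.
  Heavy syllables in the domain: 1, 3, 5. The rightmost is syllable 5 (po:).
  → primary stress on syllable 5.
Suffixed `kru:.ge.kri:.blu.po:.lo` (6 syllables):
  Weights: 1 kru: H, 2 ge L, 3 kri: H, 4 blu L, 5 po: H, 6 lo L.
  Heavy syllables in the domain: 1, 3, 5. The rightmost is syllable 5 (po:).
  → primary stress on syllable 5.

no: stays on 5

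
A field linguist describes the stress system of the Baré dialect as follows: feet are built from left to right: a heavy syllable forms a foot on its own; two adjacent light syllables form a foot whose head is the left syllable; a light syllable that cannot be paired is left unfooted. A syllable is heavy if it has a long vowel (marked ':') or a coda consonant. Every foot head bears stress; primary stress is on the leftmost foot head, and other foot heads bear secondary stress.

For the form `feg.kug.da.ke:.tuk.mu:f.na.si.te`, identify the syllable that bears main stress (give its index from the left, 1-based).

Weights: 1 feg H, 2 kug H, 3 da L, 4 ke: H, 5 tuk H, 6 mu:f H, 7 na L, 8 si L, 9 te L.
Parse left to right (heavy = foot alone; LL = one foot; stranded L unfooted): (ˈfeg) (ˈkug) da (ˈke:) (ˈtuk) (ˈmu:f) (ˈna.si) te.
Foot heads: 1, 2, 4, 5, 6, 7.
Primary stress on the leftmost head = syllable 1.
Primary stress: syllable 1 → ˈfeg.kug.da.ke:.tuk.mu:f.na.si.te.

1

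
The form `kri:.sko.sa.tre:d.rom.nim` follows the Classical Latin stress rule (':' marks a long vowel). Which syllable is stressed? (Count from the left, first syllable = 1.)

Classical Latin: stress the penult if heavy (long vowel or closed), else the antepenult.
Weights: 4 tre:d H, 5 rom H, 6 nim H.
The penult (syllable 5, rom) is heavy, so it takes stress.
Stress on syllable 5: kri:.sko.sa.tre:d.ˈrom.nim.

5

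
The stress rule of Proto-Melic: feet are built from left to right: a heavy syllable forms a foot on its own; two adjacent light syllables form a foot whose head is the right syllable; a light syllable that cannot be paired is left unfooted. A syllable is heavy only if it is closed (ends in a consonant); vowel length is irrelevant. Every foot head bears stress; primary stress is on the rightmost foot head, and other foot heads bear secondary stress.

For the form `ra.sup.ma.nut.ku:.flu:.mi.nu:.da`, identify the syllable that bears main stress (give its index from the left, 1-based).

8

Weights: 1 ra L, 2 sup H, 3 ma L, 4 nut H, 5 ku: L, 6 flu: L, 7 mi L, 8 nu: L, 9 da L.
Parse left to right (heavy = foot alone; LL = one foot; stranded L unfooted): ra (ˈsup) ma (ˈnut) (ku:.ˈflu:) (mi.ˈnu:) da.
Foot heads: 2, 4, 6, 8.
Primary stress on the rightmost head = syllable 8.
Primary stress: syllable 8 → ra.sup.ma.nut.ku:.flu:.mi.ˈnu:.da.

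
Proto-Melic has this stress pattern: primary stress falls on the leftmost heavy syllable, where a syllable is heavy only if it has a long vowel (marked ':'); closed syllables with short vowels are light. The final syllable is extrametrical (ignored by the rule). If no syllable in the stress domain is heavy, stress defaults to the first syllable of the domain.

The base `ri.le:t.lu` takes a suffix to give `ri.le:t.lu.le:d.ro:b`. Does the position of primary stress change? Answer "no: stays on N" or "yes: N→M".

Base `ri.le:t.lu` (3 syllables):
  The final syllable (3, lu) is extrametrical; the stress domain is syllables 1–2.
  Weights: 1 ri L, 2 le:t H.
  Heavy syllables in the domain: 2. The leftmost is syllable 2 (le:t).
  → primary stress on syllable 2.
Suffixed `ri.le:t.lu.le:d.ro:b` (5 syllables):
  The final syllable (5, ro:b) is extrametrical; the stress domain is syllables 1–4.
  Weights: 1 ri L, 2 le:t H, 3 lu L, 4 le:d H.
  Heavy syllables in the domain: 2, 4. The leftmost is syllable 2 (le:t).
  → primary stress on syllable 2.

no: stays on 2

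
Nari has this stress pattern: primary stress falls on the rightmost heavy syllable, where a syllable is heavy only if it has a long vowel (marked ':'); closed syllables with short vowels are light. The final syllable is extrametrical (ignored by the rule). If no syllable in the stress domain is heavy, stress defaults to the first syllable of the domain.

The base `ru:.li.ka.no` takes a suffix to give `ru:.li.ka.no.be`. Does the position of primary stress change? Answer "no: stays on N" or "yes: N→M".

no: stays on 1

Base `ru:.li.ka.no` (4 syllables):
  The final syllable (4, no) is extrametrical; the stress domain is syllables 1–3.
  Weights: 1 ru: H, 2 li L, 3 ka L.
  Heavy syllables in the domain: 1. The rightmost is syllable 1 (ru:).
  → primary stress on syllable 1.
Suffixed `ru:.li.ka.no.be` (5 syllables):
  The final syllable (5, be) is extrametrical; the stress domain is syllables 1–4.
  Weights: 1 ru: H, 2 li L, 3 ka L, 4 no L.
  Heavy syllables in the domain: 1. The rightmost is syllable 1 (ru:).
  → primary stress on syllable 1.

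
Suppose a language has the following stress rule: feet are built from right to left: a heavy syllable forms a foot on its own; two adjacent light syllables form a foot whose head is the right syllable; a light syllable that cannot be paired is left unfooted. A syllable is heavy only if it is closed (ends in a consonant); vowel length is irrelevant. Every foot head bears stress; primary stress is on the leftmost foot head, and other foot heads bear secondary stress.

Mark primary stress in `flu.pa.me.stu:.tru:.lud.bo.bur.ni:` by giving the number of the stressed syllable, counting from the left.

Weights: 1 flu L, 2 pa L, 3 me L, 4 stu: L, 5 tru: L, 6 lud H, 7 bo L, 8 bur H, 9 ni: L.
Parse right to left (heavy = foot alone; LL = one foot; stranded L unfooted): flu (pa.ˈme) (stu:.ˈtru:) (ˈlud) bo (ˈbur) ni:.
Foot heads: 3, 5, 6, 8.
Primary stress on the leftmost head = syllable 3.
Primary stress: syllable 3 → flu.pa.ˈme.stu:.tru:.lud.bo.bur.ni:.

3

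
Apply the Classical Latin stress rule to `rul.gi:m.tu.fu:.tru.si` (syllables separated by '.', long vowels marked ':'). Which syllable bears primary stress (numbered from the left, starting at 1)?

Classical Latin: stress the penult if heavy (long vowel or closed), else the antepenult.
Weights: 4 fu: H, 5 tru L, 6 si L.
The penult (syllable 5, tru) is light, so stress falls on the antepenult (syllable 4, fu:).
Stress on syllable 4: rul.gi:m.tu.ˈfu:.tru.si.

4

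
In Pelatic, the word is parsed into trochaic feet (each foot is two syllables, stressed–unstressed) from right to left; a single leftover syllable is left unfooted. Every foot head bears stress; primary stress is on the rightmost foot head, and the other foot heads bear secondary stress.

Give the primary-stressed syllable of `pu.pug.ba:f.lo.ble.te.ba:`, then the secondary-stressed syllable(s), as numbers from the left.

Parse right to left into trochaic (ˈσσ) feet: pu (ˈpug.ba:f) (ˈlo.ble) (ˈte.ba:). Syllable 1 is left unfooted.
Foot heads (stressed positions): 2, 4, 6.
End Rule Rightmost: primary stress on the rightmost head = syllable 6.
Secondary stress on 2, 4: pu.ˌpug.ba:f.ˌlo.ble.ˈte.ba:.

primary 6, secondary 2, 4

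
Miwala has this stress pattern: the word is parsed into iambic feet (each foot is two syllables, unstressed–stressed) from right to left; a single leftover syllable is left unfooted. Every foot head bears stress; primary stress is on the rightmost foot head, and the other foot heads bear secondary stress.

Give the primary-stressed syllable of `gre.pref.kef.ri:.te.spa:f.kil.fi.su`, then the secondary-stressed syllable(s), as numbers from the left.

primary 9, secondary 3, 5, 7

Parse right to left into iambic (σˈσ) feet: gre (pref.ˈkef) (ri:.ˈte) (spa:f.ˈkil) (fi.ˈsu). Syllable 1 is left unfooted.
Foot heads (stressed positions): 3, 5, 7, 9.
End Rule Rightmost: primary stress on the rightmost head = syllable 9.
Secondary stress on 3, 5, 7: gre.pref.ˌkef.ri:.ˌte.spa:f.ˌkil.fi.ˈsu.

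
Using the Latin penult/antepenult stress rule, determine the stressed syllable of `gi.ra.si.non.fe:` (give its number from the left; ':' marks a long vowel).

Classical Latin: stress the penult if heavy (long vowel or closed), else the antepenult.
Weights: 3 si L, 4 non H, 5 fe: H.
The penult (syllable 4, non) is heavy, so it takes stress.
Stress on syllable 4: gi.ra.si.ˈnon.fe:.

4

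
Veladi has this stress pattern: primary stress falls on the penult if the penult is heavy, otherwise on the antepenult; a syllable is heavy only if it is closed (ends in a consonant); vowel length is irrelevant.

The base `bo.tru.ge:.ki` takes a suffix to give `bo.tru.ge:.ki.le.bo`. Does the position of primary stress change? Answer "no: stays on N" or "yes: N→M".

Base `bo.tru.ge:.ki` (4 syllables):
  Weights: 2 tru L, 3 ge: L, 4 ki L.
  The penult (syllable 3, ge:) is light, so stress falls on the antepenult (syllable 2, tru).
  → primary stress on syllable 2.
Suffixed `bo.tru.ge:.ki.le.bo` (6 syllables):
  Weights: 4 ki L, 5 le L, 6 bo L.
  The penult (syllable 5, le) is light, so stress falls on the antepenult (syllable 4, ki).
  → primary stress on syllable 4.

yes: 2→4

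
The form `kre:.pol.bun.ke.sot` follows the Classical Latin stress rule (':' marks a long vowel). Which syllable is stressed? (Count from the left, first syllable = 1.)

3

Classical Latin: stress the penult if heavy (long vowel or closed), else the antepenult.
Weights: 3 bun H, 4 ke L, 5 sot H.
The penult (syllable 4, ke) is light, so stress falls on the antepenult (syllable 3, bun).
Stress on syllable 3: kre:.pol.ˈbun.ke.sot.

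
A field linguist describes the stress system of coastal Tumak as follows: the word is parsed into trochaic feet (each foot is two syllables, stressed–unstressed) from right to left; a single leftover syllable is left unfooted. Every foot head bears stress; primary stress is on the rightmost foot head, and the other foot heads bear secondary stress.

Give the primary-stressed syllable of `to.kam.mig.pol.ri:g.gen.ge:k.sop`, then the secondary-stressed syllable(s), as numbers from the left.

Parse right to left into trochaic (ˈσσ) feet: (ˈto.kam) (ˈmig.pol) (ˈri:g.gen) (ˈge:k.sop).
Foot heads (stressed positions): 1, 3, 5, 7.
End Rule Rightmost: primary stress on the rightmost head = syllable 7.
Secondary stress on 1, 3, 5: ˌto.kam.ˌmig.pol.ˌri:g.gen.ˈge:k.sop.

primary 7, secondary 1, 3, 5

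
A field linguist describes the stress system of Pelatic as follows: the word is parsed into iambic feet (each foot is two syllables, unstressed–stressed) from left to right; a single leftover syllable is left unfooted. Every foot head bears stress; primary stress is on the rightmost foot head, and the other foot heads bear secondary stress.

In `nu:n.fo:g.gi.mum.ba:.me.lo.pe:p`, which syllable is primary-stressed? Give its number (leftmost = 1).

Parse left to right into iambic (σˈσ) feet: (nu:n.ˈfo:g) (gi.ˈmum) (ba:.ˈme) (lo.ˈpe:p).
Foot heads (stressed positions): 2, 4, 6, 8.
End Rule Rightmost: primary stress on the rightmost head = syllable 8.
Primary stress: syllable 8 → nu:n.fo:g.gi.mum.ba:.me.lo.ˈpe:p.

8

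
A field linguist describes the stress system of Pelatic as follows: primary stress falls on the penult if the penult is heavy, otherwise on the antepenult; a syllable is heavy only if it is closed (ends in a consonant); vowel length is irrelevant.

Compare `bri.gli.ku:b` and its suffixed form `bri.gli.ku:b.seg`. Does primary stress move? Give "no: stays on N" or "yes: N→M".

yes: 1→3

Base `bri.gli.ku:b` (3 syllables):
  Weights: 1 bri L, 2 gli L, 3 ku:b H.
  The penult (syllable 2, gli) is light, so stress falls on the antepenult (syllable 1, bri).
  → primary stress on syllable 1.
Suffixed `bri.gli.ku:b.seg` (4 syllables):
  Weights: 2 gli L, 3 ku:b H, 4 seg H.
  The penult (syllable 3, ku:b) is heavy, so it takes stress.
  → primary stress on syllable 3.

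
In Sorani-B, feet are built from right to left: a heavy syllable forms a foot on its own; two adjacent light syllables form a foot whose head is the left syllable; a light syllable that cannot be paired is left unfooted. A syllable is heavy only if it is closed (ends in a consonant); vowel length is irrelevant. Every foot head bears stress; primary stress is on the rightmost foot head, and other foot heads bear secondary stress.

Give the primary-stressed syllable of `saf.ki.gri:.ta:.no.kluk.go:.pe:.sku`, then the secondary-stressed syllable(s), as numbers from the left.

primary 8, secondary 1, 2, 4, 6

Weights: 1 saf H, 2 ki L, 3 gri: L, 4 ta: L, 5 no L, 6 kluk H, 7 go: L, 8 pe: L, 9 sku L.
Parse right to left (heavy = foot alone; LL = one foot; stranded L unfooted): (ˈsaf) (ˈki.gri:) (ˈta:.no) (ˈkluk) go: (ˈpe:.sku).
Foot heads: 1, 2, 4, 6, 8.
Primary stress on the rightmost head = syllable 8.
Secondary stress on 1, 2, 4, 6: ˌsaf.ˌki.gri:.ˌta:.no.ˌkluk.go:.ˈpe:.sku.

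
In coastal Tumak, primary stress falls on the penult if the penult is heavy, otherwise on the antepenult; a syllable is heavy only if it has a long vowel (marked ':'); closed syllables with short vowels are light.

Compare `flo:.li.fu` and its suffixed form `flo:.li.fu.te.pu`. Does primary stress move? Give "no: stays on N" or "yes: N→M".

yes: 1→3

Base `flo:.li.fu` (3 syllables):
  Weights: 1 flo: H, 2 li L, 3 fu L.
  The penult (syllable 2, li) is light, so stress falls on the antepenult (syllable 1, flo:).
  → primary stress on syllable 1.
Suffixed `flo:.li.fu.te.pu` (5 syllables):
  Weights: 3 fu L, 4 te L, 5 pu L.
  The penult (syllable 4, te) is light, so stress falls on the antepenult (syllable 3, fu).
  → primary stress on syllable 3.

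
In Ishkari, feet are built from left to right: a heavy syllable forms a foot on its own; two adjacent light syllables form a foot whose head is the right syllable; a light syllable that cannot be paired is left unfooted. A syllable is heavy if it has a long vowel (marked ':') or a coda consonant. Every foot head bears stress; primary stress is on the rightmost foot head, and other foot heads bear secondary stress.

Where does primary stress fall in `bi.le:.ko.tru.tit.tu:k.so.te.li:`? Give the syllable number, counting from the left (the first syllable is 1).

9

Weights: 1 bi L, 2 le: H, 3 ko L, 4 tru L, 5 tit H, 6 tu:k H, 7 so L, 8 te L, 9 li: H.
Parse left to right (heavy = foot alone; LL = one foot; stranded L unfooted): bi (ˈle:) (ko.ˈtru) (ˈtit) (ˈtu:k) (so.ˈte) (ˈli:).
Foot heads: 2, 4, 5, 6, 8, 9.
Primary stress on the rightmost head = syllable 9.
Primary stress: syllable 9 → bi.le:.ko.tru.tit.tu:k.so.te.ˈli:.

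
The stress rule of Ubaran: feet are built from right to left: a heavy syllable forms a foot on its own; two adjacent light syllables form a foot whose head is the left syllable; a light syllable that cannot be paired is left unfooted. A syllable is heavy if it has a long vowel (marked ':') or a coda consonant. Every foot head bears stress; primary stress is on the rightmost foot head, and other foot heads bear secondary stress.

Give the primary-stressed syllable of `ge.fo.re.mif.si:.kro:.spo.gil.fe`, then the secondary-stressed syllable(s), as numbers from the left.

primary 8, secondary 2, 4, 5, 6

Weights: 1 ge L, 2 fo L, 3 re L, 4 mif H, 5 si: H, 6 kro: H, 7 spo L, 8 gil H, 9 fe L.
Parse right to left (heavy = foot alone; LL = one foot; stranded L unfooted): ge (ˈfo.re) (ˈmif) (ˈsi:) (ˈkro:) spo (ˈgil) fe.
Foot heads: 2, 4, 5, 6, 8.
Primary stress on the rightmost head = syllable 8.
Secondary stress on 2, 4, 5, 6: ge.ˌfo.re.ˌmif.ˌsi:.ˌkro:.spo.ˈgil.fe.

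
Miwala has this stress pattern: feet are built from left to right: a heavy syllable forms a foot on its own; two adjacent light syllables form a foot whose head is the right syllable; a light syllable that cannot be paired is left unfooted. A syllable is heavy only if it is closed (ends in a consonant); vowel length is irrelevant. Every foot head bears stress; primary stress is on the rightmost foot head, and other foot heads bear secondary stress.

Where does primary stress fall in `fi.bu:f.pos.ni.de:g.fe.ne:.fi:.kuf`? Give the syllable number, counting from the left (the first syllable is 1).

Weights: 1 fi L, 2 bu:f H, 3 pos H, 4 ni L, 5 de:g H, 6 fe L, 7 ne: L, 8 fi: L, 9 kuf H.
Parse left to right (heavy = foot alone; LL = one foot; stranded L unfooted): fi (ˈbu:f) (ˈpos) ni (ˈde:g) (fe.ˈne:) fi: (ˈkuf).
Foot heads: 2, 3, 5, 7, 9.
Primary stress on the rightmost head = syllable 9.
Primary stress: syllable 9 → fi.bu:f.pos.ni.de:g.fe.ne:.fi:.ˈkuf.

9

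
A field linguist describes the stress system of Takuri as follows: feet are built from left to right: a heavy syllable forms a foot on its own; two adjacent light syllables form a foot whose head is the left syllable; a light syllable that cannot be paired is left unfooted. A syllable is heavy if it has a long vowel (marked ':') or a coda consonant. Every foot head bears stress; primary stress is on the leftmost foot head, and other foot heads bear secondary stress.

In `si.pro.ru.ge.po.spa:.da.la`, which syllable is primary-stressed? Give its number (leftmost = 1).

Weights: 1 si L, 2 pro L, 3 ru L, 4 ge L, 5 po L, 6 spa: H, 7 da L, 8 la L.
Parse left to right (heavy = foot alone; LL = one foot; stranded L unfooted): (ˈsi.pro) (ˈru.ge) po (ˈspa:) (ˈda.la).
Foot heads: 1, 3, 6, 7.
Primary stress on the leftmost head = syllable 1.
Primary stress: syllable 1 → ˈsi.pro.ru.ge.po.spa:.da.la.

1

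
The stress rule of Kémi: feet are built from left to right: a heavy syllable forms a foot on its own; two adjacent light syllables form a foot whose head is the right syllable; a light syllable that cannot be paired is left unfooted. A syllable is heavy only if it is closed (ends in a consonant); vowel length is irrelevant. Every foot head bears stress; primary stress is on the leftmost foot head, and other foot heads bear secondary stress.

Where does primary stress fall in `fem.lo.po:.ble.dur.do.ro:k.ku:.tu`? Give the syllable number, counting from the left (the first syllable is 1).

1

Weights: 1 fem H, 2 lo L, 3 po: L, 4 ble L, 5 dur H, 6 do L, 7 ro:k H, 8 ku: L, 9 tu L.
Parse left to right (heavy = foot alone; LL = one foot; stranded L unfooted): (ˈfem) (lo.ˈpo:) ble (ˈdur) do (ˈro:k) (ku:.ˈtu).
Foot heads: 1, 3, 5, 7, 9.
Primary stress on the leftmost head = syllable 1.
Primary stress: syllable 1 → ˈfem.lo.po:.ble.dur.do.ro:k.ku:.tu.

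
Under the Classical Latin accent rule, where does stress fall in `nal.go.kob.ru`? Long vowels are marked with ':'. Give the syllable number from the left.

3

Classical Latin: stress the penult if heavy (long vowel or closed), else the antepenult.
Weights: 2 go L, 3 kob H, 4 ru L.
The penult (syllable 3, kob) is heavy, so it takes stress.
Stress on syllable 3: nal.go.ˈkob.ru.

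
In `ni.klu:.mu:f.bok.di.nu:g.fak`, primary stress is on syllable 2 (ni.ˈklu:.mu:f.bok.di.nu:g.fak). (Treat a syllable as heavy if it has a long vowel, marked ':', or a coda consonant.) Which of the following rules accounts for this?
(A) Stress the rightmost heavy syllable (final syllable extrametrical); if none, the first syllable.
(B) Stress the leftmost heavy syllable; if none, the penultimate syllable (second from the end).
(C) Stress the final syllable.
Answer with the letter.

B

Rule A → syllable 6 (observed: 2).
Rule B → syllable 2 ✓.
Rule C → syllable 7 (observed: 2).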